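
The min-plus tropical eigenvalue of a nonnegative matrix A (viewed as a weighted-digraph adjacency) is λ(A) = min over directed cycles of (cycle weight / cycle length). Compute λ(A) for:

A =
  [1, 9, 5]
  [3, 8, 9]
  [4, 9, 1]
λ(A) = 1

Enumerate directed cycles and compute their means (weight / length). Sample:
  cycle 0 → 0: weight = 1, length = 1, mean = 1/1 ≈ 1.000
  cycle 1 → 1: weight = 8, length = 1, mean = 8/1 ≈ 8.000
  cycle 2 → 2: weight = 1, length = 1, mean = 1/1 ≈ 1.000
  cycle 0 → 1 → 0: weight = 12, length = 2, mean = 12/2 ≈ 6.000
  cycle 0 → 2 → 0: weight = 9, length = 2, mean = 9/2 ≈ 4.500
  cycle 1 → 0 → 1: weight = 12, length = 2, mean = 12/2 ≈ 6.000
Minimum mean = 1.000, attained e.g. along the cycle 0 → 0 with weight 1 and length 1. So λ(A) = 1/1 = 1.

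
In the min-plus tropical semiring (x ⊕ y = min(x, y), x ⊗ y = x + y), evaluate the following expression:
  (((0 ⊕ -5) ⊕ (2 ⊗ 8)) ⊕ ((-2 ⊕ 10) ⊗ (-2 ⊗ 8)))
(((0 ⊕ -5) ⊕ (2 ⊗ 8)) ⊕ ((-2 ⊕ 10) ⊗ (-2 ⊗ 8))) = -5

Expand innermost to outermost. Recall ⊕ takes the minimum of its arguments and ⊗ takes their sum. Working out the expression (((0 ⊕ -5) ⊕ (2 ⊗ 8)) ⊕ ((-2 ⊕ 10) ⊗ (-2 ⊗ 8))) gives -5.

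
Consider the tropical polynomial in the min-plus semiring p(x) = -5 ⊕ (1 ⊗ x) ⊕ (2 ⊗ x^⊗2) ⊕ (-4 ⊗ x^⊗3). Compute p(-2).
p(-2) = -10

A tropical monomial a ⊗ x^⊗i evaluates to a + i · x. Evaluating each term at x = -2:
  Term 0 contributes -5 + 0 · -2 = -5
  Term 1 contributes 1 + 1 · -2 = -1
  Term 2 contributes 2 + 2 · -2 = -2
  Term 3 contributes -4 + 3 · -2 = -10
p(-2) = ⊕ of these = min[-5, -1, -2, -10] = -10.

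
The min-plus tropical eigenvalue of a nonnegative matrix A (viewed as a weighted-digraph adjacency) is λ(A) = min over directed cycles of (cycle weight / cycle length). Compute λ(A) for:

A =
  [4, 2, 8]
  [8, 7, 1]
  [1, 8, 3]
λ(A) = 4/3

Enumerate directed cycles and compute their means (weight / length). Sample:
  cycle 0 → 0: weight = 4, length = 1, mean = 4/1 ≈ 4.000
  cycle 1 → 1: weight = 7, length = 1, mean = 7/1 ≈ 7.000
  cycle 2 → 2: weight = 3, length = 1, mean = 3/1 ≈ 3.000
  cycle 0 → 1 → 0: weight = 10, length = 2, mean = 10/2 ≈ 5.000
  cycle 0 → 2 → 0: weight = 9, length = 2, mean = 9/2 ≈ 4.500
  cycle 1 → 0 → 1: weight = 10, length = 2, mean = 10/2 ≈ 5.000
Minimum mean = 1.333, attained e.g. along the cycle 0 → 1 → 2 → 0 with weight 4 and length 3. So λ(A) = 4/3 = 4/3.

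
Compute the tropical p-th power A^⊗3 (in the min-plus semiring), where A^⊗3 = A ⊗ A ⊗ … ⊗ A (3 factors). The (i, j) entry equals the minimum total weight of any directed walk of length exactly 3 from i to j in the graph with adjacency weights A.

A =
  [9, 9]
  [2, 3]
A^⊗3 =
  [14, 15]
  [8, 9]

Each entry (A^⊗3)_ij equals the minimum over all length-3 walks i = v_0 → v_1 → … → v_3 = j of Σ_t A[v_t][v_{t+1}]. For example, for (i, j) = (0, 1) we minimise over 4 possible intermediate vertex sequences; the minimum is 15, attained along the walk 0 → 1 → 1 → 1.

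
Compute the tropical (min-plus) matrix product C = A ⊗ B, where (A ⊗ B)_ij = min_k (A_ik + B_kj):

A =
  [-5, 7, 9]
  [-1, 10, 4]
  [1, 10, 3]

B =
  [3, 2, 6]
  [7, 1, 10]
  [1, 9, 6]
A ⊗ B =
  [-2, -3, 1]
  [2, 1, 5]
  [4, 3, 7]

Apply the min-plus product entry-by-entry:
  C[0][0] = min over k of (A[0][0] + B[0][0] = -5 + 3 = -2, A[0][1] + B[1][0] = 7 + 7 = 14, A[0][2] + B[2][0] = 9 + 1 = 10) = -2 (attained at k = 0)
  C[0][1] = min over k of (A[0][0] + B[0][1] = -5 + 2 = -3, A[0][1] + B[1][1] = 7 + 1 = 8, A[0][2] + B[2][1] = 9 + 9 = 18) = -3 (attained at k = 0)
  C[0][2] = min over k of (A[0][0] + B[0][2] = -5 + 6 = 1, A[0][1] + B[1][2] = 7 + 10 = 17, A[0][2] + B[2][2] = 9 + 6 = 15) = 1 (attained at k = 0)
  C[1][0] = min over k of (A[1][0] + B[0][0] = -1 + 3 = 2, A[1][1] + B[1][0] = 10 + 7 = 17, A[1][2] + B[2][0] = 4 + 1 = 5) = 2 (attained at k = 0)
  C[1][1] = min over k of (A[1][0] + B[0][1] = -1 + 2 = 1, A[1][1] + B[1][1] = 10 + 1 = 11, A[1][2] + B[2][1] = 4 + 9 = 13) = 1 (attained at k = 0)
  C[1][2] = min over k of (A[1][0] + B[0][2] = -1 + 6 = 5, A[1][1] + B[1][2] = 10 + 10 = 20, A[1][2] + B[2][2] = 4 + 6 = 10) = 5 (attained at k = 0)
  C[2][0] = min over k of (A[2][0] + B[0][0] = 1 + 3 = 4, A[2][1] + B[1][0] = 10 + 7 = 17, A[2][2] + B[2][0] = 3 + 1 = 4) = 4 (attained at k = 0)
  C[2][1] = min over k of (A[2][0] + B[0][1] = 1 + 2 = 3, A[2][1] + B[1][1] = 10 + 1 = 11, A[2][2] + B[2][1] = 3 + 9 = 12) = 3 (attained at k = 0)
  C[2][2] = min over k of (A[2][0] + B[0][2] = 1 + 6 = 7, A[2][1] + B[1][2] = 10 + 10 = 20, A[2][2] + B[2][2] = 3 + 6 = 9) = 7 (attained at k = 0)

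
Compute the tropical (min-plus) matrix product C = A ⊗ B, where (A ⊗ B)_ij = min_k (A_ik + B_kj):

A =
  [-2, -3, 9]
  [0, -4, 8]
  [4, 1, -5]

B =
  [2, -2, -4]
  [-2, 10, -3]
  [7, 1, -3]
A ⊗ B =
  [-5, -4, -6]
  [-6, -2, -7]
  [-1, -4, -8]

Apply the min-plus product entry-by-entry:
  C[0][0] = min over k of (A[0][0] + B[0][0] = -2 + 2 = 0, A[0][1] + B[1][0] = -3 + -2 = -5, A[0][2] + B[2][0] = 9 + 7 = 16) = -5 (attained at k = 1)
  C[0][1] = min over k of (A[0][0] + B[0][1] = -2 + -2 = -4, A[0][1] + B[1][1] = -3 + 10 = 7, A[0][2] + B[2][1] = 9 + 1 = 10) = -4 (attained at k = 0)
  C[0][2] = min over k of (A[0][0] + B[0][2] = -2 + -4 = -6, A[0][1] + B[1][2] = -3 + -3 = -6, A[0][2] + B[2][2] = 9 + -3 = 6) = -6 (attained at k = 0)
  C[1][0] = min over k of (A[1][0] + B[0][0] = 0 + 2 = 2, A[1][1] + B[1][0] = -4 + -2 = -6, A[1][2] + B[2][0] = 8 + 7 = 15) = -6 (attained at k = 1)
  C[1][1] = min over k of (A[1][0] + B[0][1] = 0 + -2 = -2, A[1][1] + B[1][1] = -4 + 10 = 6, A[1][2] + B[2][1] = 8 + 1 = 9) = -2 (attained at k = 0)
  C[1][2] = min over k of (A[1][0] + B[0][2] = 0 + -4 = -4, A[1][1] + B[1][2] = -4 + -3 = -7, A[1][2] + B[2][2] = 8 + -3 = 5) = -7 (attained at k = 1)
  C[2][0] = min over k of (A[2][0] + B[0][0] = 4 + 2 = 6, A[2][1] + B[1][0] = 1 + -2 = -1, A[2][2] + B[2][0] = -5 + 7 = 2) = -1 (attained at k = 1)
  C[2][1] = min over k of (A[2][0] + B[0][1] = 4 + -2 = 2, A[2][1] + B[1][1] = 1 + 10 = 11, A[2][2] + B[2][1] = -5 + 1 = -4) = -4 (attained at k = 2)
  C[2][2] = min over k of (A[2][0] + B[0][2] = 4 + -4 = 0, A[2][1] + B[1][2] = 1 + -3 = -2, A[2][2] + B[2][2] = -5 + -3 = -8) = -8 (attained at k = 2)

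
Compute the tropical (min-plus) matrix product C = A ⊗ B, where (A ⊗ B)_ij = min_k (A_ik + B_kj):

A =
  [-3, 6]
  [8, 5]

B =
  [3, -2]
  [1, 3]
A ⊗ B =
  [0, -5]
  [6, 6]

Apply the min-plus product entry-by-entry:
  C[0][0] = min over k of (A[0][0] + B[0][0] = -3 + 3 = 0, A[0][1] + B[1][0] = 6 + 1 = 7) = 0 (attained at k = 0)
  C[0][1] = min over k of (A[0][0] + B[0][1] = -3 + -2 = -5, A[0][1] + B[1][1] = 6 + 3 = 9) = -5 (attained at k = 0)
  C[1][0] = min over k of (A[1][0] + B[0][0] = 8 + 3 = 11, A[1][1] + B[1][0] = 5 + 1 = 6) = 6 (attained at k = 1)
  C[1][1] = min over k of (A[1][0] + B[0][1] = 8 + -2 = 6, A[1][1] + B[1][1] = 5 + 3 = 8) = 6 (attained at k = 0)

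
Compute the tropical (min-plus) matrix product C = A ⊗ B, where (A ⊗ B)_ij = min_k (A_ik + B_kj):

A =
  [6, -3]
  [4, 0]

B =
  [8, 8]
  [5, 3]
A ⊗ B =
  [2, 0]
  [5, 3]

Apply the min-plus product entry-by-entry:
  C[0][0] = min over k of (A[0][0] + B[0][0] = 6 + 8 = 14, A[0][1] + B[1][0] = -3 + 5 = 2) = 2 (attained at k = 1)
  C[0][1] = min over k of (A[0][0] + B[0][1] = 6 + 8 = 14, A[0][1] + B[1][1] = -3 + 3 = 0) = 0 (attained at k = 1)
  C[1][0] = min over k of (A[1][0] + B[0][0] = 4 + 8 = 12, A[1][1] + B[1][0] = 0 + 5 = 5) = 5 (attained at k = 1)
  C[1][1] = min over k of (A[1][0] + B[0][1] = 4 + 8 = 12, A[1][1] + B[1][1] = 0 + 3 = 3) = 3 (attained at k = 1)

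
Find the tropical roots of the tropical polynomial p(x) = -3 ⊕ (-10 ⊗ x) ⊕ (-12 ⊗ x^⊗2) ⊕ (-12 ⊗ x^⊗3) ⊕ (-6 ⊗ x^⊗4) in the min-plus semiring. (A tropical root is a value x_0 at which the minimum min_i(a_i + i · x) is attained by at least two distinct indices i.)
Roots: {-6, 0, 2, 7}

Each tropical root is a break point of the lower envelope of the lines y = a_i + i · x (there are 5 lines, with slopes 0, 1, ..., 4). Only the lines that attain the minimum somewhere contribute to roots; other lines are dominated. Here the surviving (envelope) indices are i = 4, i = 3, i = 2, i = 1, i = 0.
Intersections between consecutive envelope lines give the roots: for adjacent envelope indices i < j the intersection is x = (a_i − a_j) / (j − i). Reading off the sorted break points: {-6, 0, 2, 7}.
Verification: at each break x_0, at least two indices attain the minimum of min_i(a_i + i · x_0).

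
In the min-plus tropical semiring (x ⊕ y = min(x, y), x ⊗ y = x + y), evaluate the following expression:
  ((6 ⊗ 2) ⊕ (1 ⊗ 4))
((6 ⊗ 2) ⊕ (1 ⊗ 4)) = 5

Expand innermost to outermost. Recall ⊕ takes the minimum of its arguments and ⊗ takes their sum. Working out the expression ((6 ⊗ 2) ⊕ (1 ⊗ 4)) gives 5.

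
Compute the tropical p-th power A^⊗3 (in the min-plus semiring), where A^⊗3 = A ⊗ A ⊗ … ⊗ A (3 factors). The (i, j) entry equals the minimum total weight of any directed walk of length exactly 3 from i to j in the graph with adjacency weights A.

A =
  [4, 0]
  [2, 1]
A^⊗3 =
  [3, 2]
  [4, 3]

Each entry (A^⊗3)_ij equals the minimum over all length-3 walks i = v_0 → v_1 → … → v_3 = j of Σ_t A[v_t][v_{t+1}]. For example, for (i, j) = (0, 1) we minimise over 4 possible intermediate vertex sequences; the minimum is 2, attained along the walk 0 → 1 → 0 → 1.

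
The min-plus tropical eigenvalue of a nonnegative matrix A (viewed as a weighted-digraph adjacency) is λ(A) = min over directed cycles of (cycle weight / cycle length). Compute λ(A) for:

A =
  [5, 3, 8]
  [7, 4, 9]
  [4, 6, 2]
λ(A) = 2

Enumerate directed cycles and compute their means (weight / length). Sample:
  cycle 0 → 0: weight = 5, length = 1, mean = 5/1 ≈ 5.000
  cycle 1 → 1: weight = 4, length = 1, mean = 4/1 ≈ 4.000
  cycle 2 → 2: weight = 2, length = 1, mean = 2/1 ≈ 2.000
  cycle 0 → 1 → 0: weight = 10, length = 2, mean = 10/2 ≈ 5.000
  cycle 0 → 2 → 0: weight = 12, length = 2, mean = 12/2 ≈ 6.000
  cycle 1 → 0 → 1: weight = 10, length = 2, mean = 10/2 ≈ 5.000
Minimum mean = 2.000, attained e.g. along the cycle 2 → 2 with weight 2 and length 1. So λ(A) = 2/1 = 2.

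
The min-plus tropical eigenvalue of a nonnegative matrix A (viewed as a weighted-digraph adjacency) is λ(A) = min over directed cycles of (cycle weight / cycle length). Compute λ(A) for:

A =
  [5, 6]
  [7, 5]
λ(A) = 5

Enumerate directed cycles and compute their means (weight / length). Sample:
  cycle 0 → 0: weight = 5, length = 1, mean = 5/1 ≈ 5.000
  cycle 1 → 1: weight = 5, length = 1, mean = 5/1 ≈ 5.000
  cycle 0 → 1 → 0: weight = 13, length = 2, mean = 13/2 ≈ 6.500
  cycle 1 → 0 → 1: weight = 13, length = 2, mean = 13/2 ≈ 6.500
Minimum mean = 5.000, attained e.g. along the cycle 0 → 0 with weight 5 and length 1. So λ(A) = 5/1 = 5.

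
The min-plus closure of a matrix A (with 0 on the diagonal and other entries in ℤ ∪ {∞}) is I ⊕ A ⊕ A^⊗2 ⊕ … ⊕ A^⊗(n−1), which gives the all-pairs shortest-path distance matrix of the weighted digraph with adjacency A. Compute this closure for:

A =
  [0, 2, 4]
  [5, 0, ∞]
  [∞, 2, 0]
Closure =
  [0, 2, 4]
  [5, 0, 9]
  [7, 2, 0]

This is the Floyd-Warshall all-pairs shortest-path computation. For each intermediate vertex k = 0, 1, …, 2, update dist[i][j] ← min(dist[i][j], dist[i][k] + dist[k][j]). The final matrix gives, for each (i, j), the minimum total weight of any directed path from i to j (possibly empty when i = j).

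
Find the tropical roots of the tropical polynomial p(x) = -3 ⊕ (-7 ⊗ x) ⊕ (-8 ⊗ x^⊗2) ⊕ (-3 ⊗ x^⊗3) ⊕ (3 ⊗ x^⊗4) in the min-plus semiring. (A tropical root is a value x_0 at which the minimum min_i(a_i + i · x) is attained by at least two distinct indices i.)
Roots: {-6, -5, 1, 4}

Each tropical root is a break point of the lower envelope of the lines y = a_i + i · x (there are 5 lines, with slopes 0, 1, ..., 4). Only the lines that attain the minimum somewhere contribute to roots; other lines are dominated. Here the surviving (envelope) indices are i = 4, i = 3, i = 2, i = 1, i = 0.
Intersections between consecutive envelope lines give the roots: for adjacent envelope indices i < j the intersection is x = (a_i − a_j) / (j − i). Reading off the sorted break points: {-6, -5, 1, 4}.
Verification: at each break x_0, at least two indices attain the minimum of min_i(a_i + i · x_0).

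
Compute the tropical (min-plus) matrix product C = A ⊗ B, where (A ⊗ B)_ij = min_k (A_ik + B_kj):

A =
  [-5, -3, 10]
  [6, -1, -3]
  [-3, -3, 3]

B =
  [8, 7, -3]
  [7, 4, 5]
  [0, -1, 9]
A ⊗ B =
  [3, 1, -8]
  [-3, -4, 3]
  [3, 1, -6]

Apply the min-plus product entry-by-entry:
  C[0][0] = min over k of (A[0][0] + B[0][0] = -5 + 8 = 3, A[0][1] + B[1][0] = -3 + 7 = 4, A[0][2] + B[2][0] = 10 + 0 = 10) = 3 (attained at k = 0)
  C[0][1] = min over k of (A[0][0] + B[0][1] = -5 + 7 = 2, A[0][1] + B[1][1] = -3 + 4 = 1, A[0][2] + B[2][1] = 10 + -1 = 9) = 1 (attained at k = 1)
  C[0][2] = min over k of (A[0][0] + B[0][2] = -5 + -3 = -8, A[0][1] + B[1][2] = -3 + 5 = 2, A[0][2] + B[2][2] = 10 + 9 = 19) = -8 (attained at k = 0)
  C[1][0] = min over k of (A[1][0] + B[0][0] = 6 + 8 = 14, A[1][1] + B[1][0] = -1 + 7 = 6, A[1][2] + B[2][0] = -3 + 0 = -3) = -3 (attained at k = 2)
  C[1][1] = min over k of (A[1][0] + B[0][1] = 6 + 7 = 13, A[1][1] + B[1][1] = -1 + 4 = 3, A[1][2] + B[2][1] = -3 + -1 = -4) = -4 (attained at k = 2)
  C[1][2] = min over k of (A[1][0] + B[0][2] = 6 + -3 = 3, A[1][1] + B[1][2] = -1 + 5 = 4, A[1][2] + B[2][2] = -3 + 9 = 6) = 3 (attained at k = 0)
  C[2][0] = min over k of (A[2][0] + B[0][0] = -3 + 8 = 5, A[2][1] + B[1][0] = -3 + 7 = 4, A[2][2] + B[2][0] = 3 + 0 = 3) = 3 (attained at k = 2)
  C[2][1] = min over k of (A[2][0] + B[0][1] = -3 + 7 = 4, A[2][1] + B[1][1] = -3 + 4 = 1, A[2][2] + B[2][1] = 3 + -1 = 2) = 1 (attained at k = 1)
  C[2][2] = min over k of (A[2][0] + B[0][2] = -3 + -3 = -6, A[2][1] + B[1][2] = -3 + 5 = 2, A[2][2] + B[2][2] = 3 + 9 = 12) = -6 (attained at k = 0)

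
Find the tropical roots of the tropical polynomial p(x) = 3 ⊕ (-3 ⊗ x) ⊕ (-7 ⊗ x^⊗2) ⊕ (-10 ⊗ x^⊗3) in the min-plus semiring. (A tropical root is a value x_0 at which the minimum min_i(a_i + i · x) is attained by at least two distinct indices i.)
Roots: {3, 4, 6}

Each tropical root is a break point of the lower envelope of the lines y = a_i + i · x (there are 4 lines, with slopes 0, 1, ..., 3). Only the lines that attain the minimum somewhere contribute to roots; other lines are dominated. Here the surviving (envelope) indices are i = 3, i = 2, i = 1, i = 0.
Intersections between consecutive envelope lines give the roots: for adjacent envelope indices i < j the intersection is x = (a_i − a_j) / (j − i). Reading off the sorted break points: {3, 4, 6}.
Verification: at each break x_0, at least two indices attain the minimum of min_i(a_i + i · x_0).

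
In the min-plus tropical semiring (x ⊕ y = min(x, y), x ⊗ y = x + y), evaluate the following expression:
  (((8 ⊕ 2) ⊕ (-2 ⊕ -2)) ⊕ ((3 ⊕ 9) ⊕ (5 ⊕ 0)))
(((8 ⊕ 2) ⊕ (-2 ⊕ -2)) ⊕ ((3 ⊕ 9) ⊕ (5 ⊕ 0))) = -2

Expand innermost to outermost. Recall ⊕ takes the minimum of its arguments and ⊗ takes their sum. Working out the expression (((8 ⊕ 2) ⊕ (-2 ⊕ -2)) ⊕ ((3 ⊕ 9) ⊕ (5 ⊕ 0))) gives -2.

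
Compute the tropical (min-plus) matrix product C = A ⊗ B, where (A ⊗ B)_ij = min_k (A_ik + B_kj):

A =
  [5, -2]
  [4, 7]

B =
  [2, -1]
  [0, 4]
A ⊗ B =
  [-2, 2]
  [6, 3]

Apply the min-plus product entry-by-entry:
  C[0][0] = min over k of (A[0][0] + B[0][0] = 5 + 2 = 7, A[0][1] + B[1][0] = -2 + 0 = -2) = -2 (attained at k = 1)
  C[0][1] = min over k of (A[0][0] + B[0][1] = 5 + -1 = 4, A[0][1] + B[1][1] = -2 + 4 = 2) = 2 (attained at k = 1)
  C[1][0] = min over k of (A[1][0] + B[0][0] = 4 + 2 = 6, A[1][1] + B[1][0] = 7 + 0 = 7) = 6 (attained at k = 0)
  C[1][1] = min over k of (A[1][0] + B[0][1] = 4 + -1 = 3, A[1][1] + B[1][1] = 7 + 4 = 11) = 3 (attained at k = 0)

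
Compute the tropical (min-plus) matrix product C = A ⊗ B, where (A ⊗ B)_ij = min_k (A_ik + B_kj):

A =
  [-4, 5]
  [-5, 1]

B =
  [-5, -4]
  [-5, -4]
A ⊗ B =
  [-9, -8]
  [-10, -9]

Apply the min-plus product entry-by-entry:
  C[0][0] = min over k of (A[0][0] + B[0][0] = -4 + -5 = -9, A[0][1] + B[1][0] = 5 + -5 = 0) = -9 (attained at k = 0)
  C[0][1] = min over k of (A[0][0] + B[0][1] = -4 + -4 = -8, A[0][1] + B[1][1] = 5 + -4 = 1) = -8 (attained at k = 0)
  C[1][0] = min over k of (A[1][0] + B[0][0] = -5 + -5 = -10, A[1][1] + B[1][0] = 1 + -5 = -4) = -10 (attained at k = 0)
  C[1][1] = min over k of (A[1][0] + B[0][1] = -5 + -4 = -9, A[1][1] + B[1][1] = 1 + -4 = -3) = -9 (attained at k = 0)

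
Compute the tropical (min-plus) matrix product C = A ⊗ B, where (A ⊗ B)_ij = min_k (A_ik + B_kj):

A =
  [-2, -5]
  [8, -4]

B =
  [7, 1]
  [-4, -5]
A ⊗ B =
  [-9, -10]
  [-8, -9]

Apply the min-plus product entry-by-entry:
  C[0][0] = min over k of (A[0][0] + B[0][0] = -2 + 7 = 5, A[0][1] + B[1][0] = -5 + -4 = -9) = -9 (attained at k = 1)
  C[0][1] = min over k of (A[0][0] + B[0][1] = -2 + 1 = -1, A[0][1] + B[1][1] = -5 + -5 = -10) = -10 (attained at k = 1)
  C[1][0] = min over k of (A[1][0] + B[0][0] = 8 + 7 = 15, A[1][1] + B[1][0] = -4 + -4 = -8) = -8 (attained at k = 1)
  C[1][1] = min over k of (A[1][0] + B[0][1] = 8 + 1 = 9, A[1][1] + B[1][1] = -4 + -5 = -9) = -9 (attained at k = 1)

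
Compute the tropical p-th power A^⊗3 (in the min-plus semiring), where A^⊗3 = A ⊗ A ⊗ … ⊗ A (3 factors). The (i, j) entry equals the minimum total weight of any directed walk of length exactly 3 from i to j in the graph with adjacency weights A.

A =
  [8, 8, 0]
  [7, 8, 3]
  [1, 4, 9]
A^⊗3 =
  [9, 9, 1]
  [8, 11, 4]
  [2, 5, 9]

Each entry (A^⊗3)_ij equals the minimum over all length-3 walks i = v_0 → v_1 → … → v_3 = j of Σ_t A[v_t][v_{t+1}]. For example, for (i, j) = (0, 2) we minimise over 9 possible intermediate vertex sequences; the minimum is 1, attained along the walk 0 → 2 → 0 → 2.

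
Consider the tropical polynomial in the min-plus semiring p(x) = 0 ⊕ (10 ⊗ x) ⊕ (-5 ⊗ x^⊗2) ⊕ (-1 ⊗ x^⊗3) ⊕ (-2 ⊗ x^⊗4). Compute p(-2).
p(-2) = -10

A tropical monomial a ⊗ x^⊗i evaluates to a + i · x. Evaluating each term at x = -2:
  Term 0 contributes 0 + 0 · -2 = 0
  Term 1 contributes 10 + 1 · -2 = 8
  Term 2 contributes -5 + 2 · -2 = -9
  Term 3 contributes -1 + 3 · -2 = -7
  Term 4 contributes -2 + 4 · -2 = -10
p(-2) = ⊕ of these = min[0, 8, -9, -7, -10] = -10.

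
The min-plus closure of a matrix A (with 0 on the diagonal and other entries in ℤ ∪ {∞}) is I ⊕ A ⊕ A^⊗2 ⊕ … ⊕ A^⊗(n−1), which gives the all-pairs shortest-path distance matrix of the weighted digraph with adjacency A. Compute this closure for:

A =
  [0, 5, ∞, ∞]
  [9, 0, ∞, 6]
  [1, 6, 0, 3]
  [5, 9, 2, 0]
Closure =
  [0, 5, 13, 11]
  [9, 0, 8, 6]
  [1, 6, 0, 3]
  [3, 8, 2, 0]

This is the Floyd-Warshall all-pairs shortest-path computation. For each intermediate vertex k = 0, 1, …, 3, update dist[i][j] ← min(dist[i][j], dist[i][k] + dist[k][j]). The final matrix gives, for each (i, j), the minimum total weight of any directed path from i to j (possibly empty when i = j).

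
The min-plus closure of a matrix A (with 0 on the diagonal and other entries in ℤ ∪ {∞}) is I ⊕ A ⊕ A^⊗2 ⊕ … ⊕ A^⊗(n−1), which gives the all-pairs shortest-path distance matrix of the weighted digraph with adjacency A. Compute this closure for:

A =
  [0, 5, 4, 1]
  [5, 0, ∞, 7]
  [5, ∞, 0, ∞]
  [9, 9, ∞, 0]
Closure =
  [0, 5, 4, 1]
  [5, 0, 9, 6]
  [5, 10, 0, 6]
  [9, 9, 13, 0]

This is the Floyd-Warshall all-pairs shortest-path computation. For each intermediate vertex k = 0, 1, …, 3, update dist[i][j] ← min(dist[i][j], dist[i][k] + dist[k][j]). The final matrix gives, for each (i, j), the minimum total weight of any directed path from i to j (possibly empty when i = j).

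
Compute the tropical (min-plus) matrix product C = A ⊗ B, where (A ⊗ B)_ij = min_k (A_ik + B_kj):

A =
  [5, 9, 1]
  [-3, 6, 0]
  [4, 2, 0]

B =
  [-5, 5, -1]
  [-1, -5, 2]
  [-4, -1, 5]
A ⊗ B =
  [-3, 0, 4]
  [-8, -1, -4]
  [-4, -3, 3]

Apply the min-plus product entry-by-entry:
  C[0][0] = min over k of (A[0][0] + B[0][0] = 5 + -5 = 0, A[0][1] + B[1][0] = 9 + -1 = 8, A[0][2] + B[2][0] = 1 + -4 = -3) = -3 (attained at k = 2)
  C[0][1] = min over k of (A[0][0] + B[0][1] = 5 + 5 = 10, A[0][1] + B[1][1] = 9 + -5 = 4, A[0][2] + B[2][1] = 1 + -1 = 0) = 0 (attained at k = 2)
  C[0][2] = min over k of (A[0][0] + B[0][2] = 5 + -1 = 4, A[0][1] + B[1][2] = 9 + 2 = 11, A[0][2] + B[2][2] = 1 + 5 = 6) = 4 (attained at k = 0)
  C[1][0] = min over k of (A[1][0] + B[0][0] = -3 + -5 = -8, A[1][1] + B[1][0] = 6 + -1 = 5, A[1][2] + B[2][0] = 0 + -4 = -4) = -8 (attained at k = 0)
  C[1][1] = min over k of (A[1][0] + B[0][1] = -3 + 5 = 2, A[1][1] + B[1][1] = 6 + -5 = 1, A[1][2] + B[2][1] = 0 + -1 = -1) = -1 (attained at k = 2)
  C[1][2] = min over k of (A[1][0] + B[0][2] = -3 + -1 = -4, A[1][1] + B[1][2] = 6 + 2 = 8, A[1][2] + B[2][2] = 0 + 5 = 5) = -4 (attained at k = 0)
  C[2][0] = min over k of (A[2][0] + B[0][0] = 4 + -5 = -1, A[2][1] + B[1][0] = 2 + -1 = 1, A[2][2] + B[2][0] = 0 + -4 = -4) = -4 (attained at k = 2)
  C[2][1] = min over k of (A[2][0] + B[0][1] = 4 + 5 = 9, A[2][1] + B[1][1] = 2 + -5 = -3, A[2][2] + B[2][1] = 0 + -1 = -1) = -3 (attained at k = 1)
  C[2][2] = min over k of (A[2][0] + B[0][2] = 4 + -1 = 3, A[2][1] + B[1][2] = 2 + 2 = 4, A[2][2] + B[2][2] = 0 + 5 = 5) = 3 (attained at k = 0)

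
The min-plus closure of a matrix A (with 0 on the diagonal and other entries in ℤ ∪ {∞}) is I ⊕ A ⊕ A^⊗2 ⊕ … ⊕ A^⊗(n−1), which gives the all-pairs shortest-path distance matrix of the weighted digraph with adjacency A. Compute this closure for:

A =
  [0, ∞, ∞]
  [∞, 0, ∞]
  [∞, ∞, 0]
Closure =
  [0, ∞, ∞]
  [∞, 0, ∞]
  [∞, ∞, 0]

This is the Floyd-Warshall all-pairs shortest-path computation. For each intermediate vertex k = 0, 1, …, 2, update dist[i][j] ← min(dist[i][j], dist[i][k] + dist[k][j]). The final matrix gives, for each (i, j), the minimum total weight of any directed path from i to j (possibly empty when i = j).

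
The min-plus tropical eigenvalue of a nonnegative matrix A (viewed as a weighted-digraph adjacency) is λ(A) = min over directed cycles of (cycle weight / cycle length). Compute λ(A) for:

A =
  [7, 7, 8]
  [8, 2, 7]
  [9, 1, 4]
λ(A) = 2

Enumerate directed cycles and compute their means (weight / length). Sample:
  cycle 0 → 0: weight = 7, length = 1, mean = 7/1 ≈ 7.000
  cycle 1 → 1: weight = 2, length = 1, mean = 2/1 ≈ 2.000
  cycle 2 → 2: weight = 4, length = 1, mean = 4/1 ≈ 4.000
  cycle 0 → 1 → 0: weight = 15, length = 2, mean = 15/2 ≈ 7.500
  cycle 0 → 2 → 0: weight = 17, length = 2, mean = 17/2 ≈ 8.500
  cycle 1 → 0 → 1: weight = 15, length = 2, mean = 15/2 ≈ 7.500
Minimum mean = 2.000, attained e.g. along the cycle 1 → 1 with weight 2 and length 1. So λ(A) = 2/1 = 2.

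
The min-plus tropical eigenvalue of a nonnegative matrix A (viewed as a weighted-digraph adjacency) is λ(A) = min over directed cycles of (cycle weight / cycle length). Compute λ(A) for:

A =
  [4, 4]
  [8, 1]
λ(A) = 1

Enumerate directed cycles and compute their means (weight / length). Sample:
  cycle 0 → 0: weight = 4, length = 1, mean = 4/1 ≈ 4.000
  cycle 1 → 1: weight = 1, length = 1, mean = 1/1 ≈ 1.000
  cycle 0 → 1 → 0: weight = 12, length = 2, mean = 12/2 ≈ 6.000
  cycle 1 → 0 → 1: weight = 12, length = 2, mean = 12/2 ≈ 6.000
Minimum mean = 1.000, attained e.g. along the cycle 1 → 1 with weight 1 and length 1. So λ(A) = 1/1 = 1.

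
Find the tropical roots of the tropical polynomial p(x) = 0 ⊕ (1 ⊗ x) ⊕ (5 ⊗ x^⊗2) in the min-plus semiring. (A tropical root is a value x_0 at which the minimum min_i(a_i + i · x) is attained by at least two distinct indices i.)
Roots: {-4, -1}

Each tropical root is a break point of the lower envelope of the lines y = a_i + i · x (there are 3 lines, with slopes 0, 1, ..., 2). Only the lines that attain the minimum somewhere contribute to roots; other lines are dominated. Here the surviving (envelope) indices are i = 2, i = 1, i = 0.
Intersections between consecutive envelope lines give the roots: for adjacent envelope indices i < j the intersection is x = (a_i − a_j) / (j − i). Reading off the sorted break points: {-4, -1}.
Verification: at each break x_0, at least two indices attain the minimum of min_i(a_i + i · x_0).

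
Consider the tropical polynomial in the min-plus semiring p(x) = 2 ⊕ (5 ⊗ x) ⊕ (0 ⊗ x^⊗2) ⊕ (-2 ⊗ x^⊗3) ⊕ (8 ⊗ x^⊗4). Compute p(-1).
p(-1) = -5

A tropical monomial a ⊗ x^⊗i evaluates to a + i · x. Evaluating each term at x = -1:
  Term 0 contributes 2 + 0 · -1 = 2
  Term 1 contributes 5 + 1 · -1 = 4
  Term 2 contributes 0 + 2 · -1 = -2
  Term 3 contributes -2 + 3 · -1 = -5
  Term 4 contributes 8 + 4 · -1 = 4
p(-1) = ⊕ of these = min[2, 4, -2, -5, 4] = -5.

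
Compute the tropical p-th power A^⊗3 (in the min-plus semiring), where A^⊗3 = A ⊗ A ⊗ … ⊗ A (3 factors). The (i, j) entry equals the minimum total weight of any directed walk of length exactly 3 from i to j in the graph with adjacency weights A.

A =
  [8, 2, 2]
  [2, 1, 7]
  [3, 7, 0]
A^⊗3 =
  [5, 4, 2]
  [4, 3, 4]
  [3, 5, 0]

Each entry (A^⊗3)_ij equals the minimum over all length-3 walks i = v_0 → v_1 → … → v_3 = j of Σ_t A[v_t][v_{t+1}]. For example, for (i, j) = (0, 2) we minimise over 9 possible intermediate vertex sequences; the minimum is 2, attained along the walk 0 → 2 → 2 → 2.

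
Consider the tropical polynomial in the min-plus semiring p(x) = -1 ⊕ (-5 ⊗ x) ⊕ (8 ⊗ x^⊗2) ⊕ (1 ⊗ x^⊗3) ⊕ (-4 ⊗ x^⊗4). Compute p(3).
p(3) = -2

A tropical monomial a ⊗ x^⊗i evaluates to a + i · x. Evaluating each term at x = 3:
  Term 0 contributes -1 + 0 · 3 = -1
  Term 1 contributes -5 + 1 · 3 = -2
  Term 2 contributes 8 + 2 · 3 = 14
  Term 3 contributes 1 + 3 · 3 = 10
  Term 4 contributes -4 + 4 · 3 = 8
p(3) = ⊕ of these = min[-1, -2, 14, 10, 8] = -2.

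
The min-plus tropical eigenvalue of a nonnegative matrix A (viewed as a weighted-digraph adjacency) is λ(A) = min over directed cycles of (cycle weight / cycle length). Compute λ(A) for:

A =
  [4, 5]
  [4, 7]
λ(A) = 4

Enumerate directed cycles and compute their means (weight / length). Sample:
  cycle 0 → 0: weight = 4, length = 1, mean = 4/1 ≈ 4.000
  cycle 1 → 1: weight = 7, length = 1, mean = 7/1 ≈ 7.000
  cycle 0 → 1 → 0: weight = 9, length = 2, mean = 9/2 ≈ 4.500
  cycle 1 → 0 → 1: weight = 9, length = 2, mean = 9/2 ≈ 4.500
Minimum mean = 4.000, attained e.g. along the cycle 0 → 0 with weight 4 and length 1. So λ(A) = 4/1 = 4.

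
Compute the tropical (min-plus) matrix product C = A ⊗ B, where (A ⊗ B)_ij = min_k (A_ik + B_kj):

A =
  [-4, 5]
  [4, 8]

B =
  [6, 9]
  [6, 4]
A ⊗ B =
  [2, 5]
  [10, 12]

Apply the min-plus product entry-by-entry:
  C[0][0] = min over k of (A[0][0] + B[0][0] = -4 + 6 = 2, A[0][1] + B[1][0] = 5 + 6 = 11) = 2 (attained at k = 0)
  C[0][1] = min over k of (A[0][0] + B[0][1] = -4 + 9 = 5, A[0][1] + B[1][1] = 5 + 4 = 9) = 5 (attained at k = 0)
  C[1][0] = min over k of (A[1][0] + B[0][0] = 4 + 6 = 10, A[1][1] + B[1][0] = 8 + 6 = 14) = 10 (attained at k = 0)
  C[1][1] = min over k of (A[1][0] + B[0][1] = 4 + 9 = 13, A[1][1] + B[1][1] = 8 + 4 = 12) = 12 (attained at k = 1)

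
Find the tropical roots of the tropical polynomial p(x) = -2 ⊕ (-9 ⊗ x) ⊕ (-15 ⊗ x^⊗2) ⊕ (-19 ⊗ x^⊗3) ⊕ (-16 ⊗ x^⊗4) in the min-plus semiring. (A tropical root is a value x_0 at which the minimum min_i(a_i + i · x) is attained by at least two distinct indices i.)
Roots: {-3, 4, 6, 7}

Each tropical root is a break point of the lower envelope of the lines y = a_i + i · x (there are 5 lines, with slopes 0, 1, ..., 4). Only the lines that attain the minimum somewhere contribute to roots; other lines are dominated. Here the surviving (envelope) indices are i = 4, i = 3, i = 2, i = 1, i = 0.
Intersections between consecutive envelope lines give the roots: for adjacent envelope indices i < j the intersection is x = (a_i − a_j) / (j − i). Reading off the sorted break points: {-3, 4, 6, 7}.
Verification: at each break x_0, at least two indices attain the minimum of min_i(a_i + i · x_0).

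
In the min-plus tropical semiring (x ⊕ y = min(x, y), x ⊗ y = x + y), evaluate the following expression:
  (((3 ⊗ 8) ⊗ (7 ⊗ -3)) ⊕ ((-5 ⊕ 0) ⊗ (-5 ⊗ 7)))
(((3 ⊗ 8) ⊗ (7 ⊗ -3)) ⊕ ((-5 ⊕ 0) ⊗ (-5 ⊗ 7))) = -3

Expand innermost to outermost. Recall ⊕ takes the minimum of its arguments and ⊗ takes their sum. Working out the expression (((3 ⊗ 8) ⊗ (7 ⊗ -3)) ⊕ ((-5 ⊕ 0) ⊗ (-5 ⊗ 7))) gives -3.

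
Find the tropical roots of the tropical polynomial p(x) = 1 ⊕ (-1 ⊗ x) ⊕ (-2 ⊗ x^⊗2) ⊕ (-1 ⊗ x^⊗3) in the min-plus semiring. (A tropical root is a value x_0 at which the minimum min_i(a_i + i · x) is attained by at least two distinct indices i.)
Roots: {-1, 1, 2}

Each tropical root is a break point of the lower envelope of the lines y = a_i + i · x (there are 4 lines, with slopes 0, 1, ..., 3). Only the lines that attain the minimum somewhere contribute to roots; other lines are dominated. Here the surviving (envelope) indices are i = 3, i = 2, i = 1, i = 0.
Intersections between consecutive envelope lines give the roots: for adjacent envelope indices i < j the intersection is x = (a_i − a_j) / (j − i). Reading off the sorted break points: {-1, 1, 2}.
Verification: at each break x_0, at least two indices attain the minimum of min_i(a_i + i · x_0).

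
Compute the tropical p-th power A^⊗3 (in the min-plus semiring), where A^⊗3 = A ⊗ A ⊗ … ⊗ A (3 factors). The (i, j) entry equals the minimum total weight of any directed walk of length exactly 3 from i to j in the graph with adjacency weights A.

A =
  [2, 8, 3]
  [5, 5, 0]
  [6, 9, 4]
A^⊗3 =
  [6, 12, 7]
  [8, 13, 8]
  [10, 16, 11]

Each entry (A^⊗3)_ij equals the minimum over all length-3 walks i = v_0 → v_1 → … → v_3 = j of Σ_t A[v_t][v_{t+1}]. For example, for (i, j) = (0, 2) we minimise over 9 possible intermediate vertex sequences; the minimum is 7, attained along the walk 0 → 0 → 0 → 2.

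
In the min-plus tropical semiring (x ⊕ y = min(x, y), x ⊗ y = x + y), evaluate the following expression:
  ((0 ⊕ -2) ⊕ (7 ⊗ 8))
((0 ⊕ -2) ⊕ (7 ⊗ 8)) = -2

Expand innermost to outermost. Recall ⊕ takes the minimum of its arguments and ⊗ takes their sum. Working out the expression ((0 ⊕ -2) ⊕ (7 ⊗ 8)) gives -2.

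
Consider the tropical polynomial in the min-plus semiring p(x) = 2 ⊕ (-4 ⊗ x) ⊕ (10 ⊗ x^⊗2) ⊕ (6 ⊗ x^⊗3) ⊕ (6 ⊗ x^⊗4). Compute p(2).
p(2) = -2

A tropical monomial a ⊗ x^⊗i evaluates to a + i · x. Evaluating each term at x = 2:
  Term 0 contributes 2 + 0 · 2 = 2
  Term 1 contributes -4 + 1 · 2 = -2
  Term 2 contributes 10 + 2 · 2 = 14
  Term 3 contributes 6 + 3 · 2 = 12
  Term 4 contributes 6 + 4 · 2 = 14
p(2) = ⊕ of these = min[2, -2, 14, 12, 14] = -2.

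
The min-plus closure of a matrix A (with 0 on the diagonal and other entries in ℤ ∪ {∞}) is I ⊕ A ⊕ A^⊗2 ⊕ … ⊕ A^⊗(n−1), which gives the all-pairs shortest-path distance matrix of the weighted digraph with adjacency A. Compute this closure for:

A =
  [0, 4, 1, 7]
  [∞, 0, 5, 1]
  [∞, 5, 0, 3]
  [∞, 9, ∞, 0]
Closure =
  [0, 4, 1, 4]
  [∞, 0, 5, 1]
  [∞, 5, 0, 3]
  [∞, 9, 14, 0]

This is the Floyd-Warshall all-pairs shortest-path computation. For each intermediate vertex k = 0, 1, …, 3, update dist[i][j] ← min(dist[i][j], dist[i][k] + dist[k][j]). The final matrix gives, for each (i, j), the minimum total weight of any directed path from i to j (possibly empty when i = j).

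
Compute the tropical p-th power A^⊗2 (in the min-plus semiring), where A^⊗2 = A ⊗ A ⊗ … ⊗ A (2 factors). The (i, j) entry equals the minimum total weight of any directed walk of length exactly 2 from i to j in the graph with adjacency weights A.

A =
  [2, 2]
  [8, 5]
A^⊗2 =
  [4, 4]
  [10, 10]

Each entry (A^⊗2)_ij equals the minimum over all length-2 walks i = v_0 → v_1 → … → v_2 = j of Σ_t A[v_t][v_{t+1}]. For example, for (i, j) = (0, 1) we minimise over 2 possible intermediate vertex sequences; the minimum is 4, attained along the walk 0 → 0 → 1.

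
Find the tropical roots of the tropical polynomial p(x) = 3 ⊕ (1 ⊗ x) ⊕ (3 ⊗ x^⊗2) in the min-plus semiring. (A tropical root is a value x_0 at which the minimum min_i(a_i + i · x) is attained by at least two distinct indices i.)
Roots: {-2, 2}

Each tropical root is a break point of the lower envelope of the lines y = a_i + i · x (there are 3 lines, with slopes 0, 1, ..., 2). Only the lines that attain the minimum somewhere contribute to roots; other lines are dominated. Here the surviving (envelope) indices are i = 2, i = 1, i = 0.
Intersections between consecutive envelope lines give the roots: for adjacent envelope indices i < j the intersection is x = (a_i − a_j) / (j − i). Reading off the sorted break points: {-2, 2}.
Verification: at each break x_0, at least two indices attain the minimum of min_i(a_i + i · x_0).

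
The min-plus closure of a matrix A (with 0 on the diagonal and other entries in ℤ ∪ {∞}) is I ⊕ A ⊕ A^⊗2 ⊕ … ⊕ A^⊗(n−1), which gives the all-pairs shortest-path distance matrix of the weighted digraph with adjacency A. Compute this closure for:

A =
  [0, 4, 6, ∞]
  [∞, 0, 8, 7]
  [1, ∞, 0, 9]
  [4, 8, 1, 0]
Closure =
  [0, 4, 6, 11]
  [9, 0, 8, 7]
  [1, 5, 0, 9]
  [2, 6, 1, 0]

This is the Floyd-Warshall all-pairs shortest-path computation. For each intermediate vertex k = 0, 1, …, 3, update dist[i][j] ← min(dist[i][j], dist[i][k] + dist[k][j]). The final matrix gives, for each (i, j), the minimum total weight of any directed path from i to j (possibly empty when i = j).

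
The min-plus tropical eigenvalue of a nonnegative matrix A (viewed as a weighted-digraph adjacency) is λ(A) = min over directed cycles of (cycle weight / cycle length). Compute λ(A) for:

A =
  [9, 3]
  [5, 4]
λ(A) = 4

Enumerate directed cycles and compute their means (weight / length). Sample:
  cycle 0 → 0: weight = 9, length = 1, mean = 9/1 ≈ 9.000
  cycle 1 → 1: weight = 4, length = 1, mean = 4/1 ≈ 4.000
  cycle 0 → 1 → 0: weight = 8, length = 2, mean = 8/2 ≈ 4.000
  cycle 1 → 0 → 1: weight = 8, length = 2, mean = 8/2 ≈ 4.000
Minimum mean = 4.000, attained e.g. along the cycle 1 → 1 with weight 4 and length 1. So λ(A) = 4/1 = 4.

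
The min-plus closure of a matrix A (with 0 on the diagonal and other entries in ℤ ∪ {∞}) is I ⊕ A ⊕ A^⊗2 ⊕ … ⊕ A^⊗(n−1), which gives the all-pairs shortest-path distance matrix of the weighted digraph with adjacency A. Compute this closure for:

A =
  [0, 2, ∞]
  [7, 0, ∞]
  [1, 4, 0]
Closure =
  [0, 2, ∞]
  [7, 0, ∞]
  [1, 3, 0]

This is the Floyd-Warshall all-pairs shortest-path computation. For each intermediate vertex k = 0, 1, …, 2, update dist[i][j] ← min(dist[i][j], dist[i][k] + dist[k][j]). The final matrix gives, for each (i, j), the minimum total weight of any directed path from i to j (possibly empty when i = j).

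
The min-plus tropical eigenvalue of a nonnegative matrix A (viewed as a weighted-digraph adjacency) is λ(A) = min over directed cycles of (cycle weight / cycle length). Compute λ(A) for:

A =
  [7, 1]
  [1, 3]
λ(A) = 1

Enumerate directed cycles and compute their means (weight / length). Sample:
  cycle 0 → 0: weight = 7, length = 1, mean = 7/1 ≈ 7.000
  cycle 1 → 1: weight = 3, length = 1, mean = 3/1 ≈ 3.000
  cycle 0 → 1 → 0: weight = 2, length = 2, mean = 2/2 ≈ 1.000
  cycle 1 → 0 → 1: weight = 2, length = 2, mean = 2/2 ≈ 1.000
Minimum mean = 1.000, attained e.g. along the cycle 0 → 1 → 0 with weight 2 and length 2. So λ(A) = 2/2 = 1.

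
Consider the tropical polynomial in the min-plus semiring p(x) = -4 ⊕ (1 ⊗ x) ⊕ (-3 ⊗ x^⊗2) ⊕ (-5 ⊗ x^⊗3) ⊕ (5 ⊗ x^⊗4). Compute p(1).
p(1) = -4

A tropical monomial a ⊗ x^⊗i evaluates to a + i · x. Evaluating each term at x = 1:
  Term 0 contributes -4 + 0 · 1 = -4
  Term 1 contributes 1 + 1 · 1 = 2
  Term 2 contributes -3 + 2 · 1 = -1
  Term 3 contributes -5 + 3 · 1 = -2
  Term 4 contributes 5 + 4 · 1 = 9
p(1) = ⊕ of these = min[-4, 2, -1, -2, 9] = -4.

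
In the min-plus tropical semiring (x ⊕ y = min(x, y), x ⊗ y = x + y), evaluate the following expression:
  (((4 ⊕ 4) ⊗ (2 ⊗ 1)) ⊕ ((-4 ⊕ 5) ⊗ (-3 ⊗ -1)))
(((4 ⊕ 4) ⊗ (2 ⊗ 1)) ⊕ ((-4 ⊕ 5) ⊗ (-3 ⊗ -1))) = -8

Expand innermost to outermost. Recall ⊕ takes the minimum of its arguments and ⊗ takes their sum. Working out the expression (((4 ⊕ 4) ⊗ (2 ⊗ 1)) ⊕ ((-4 ⊕ 5) ⊗ (-3 ⊗ -1))) gives -8.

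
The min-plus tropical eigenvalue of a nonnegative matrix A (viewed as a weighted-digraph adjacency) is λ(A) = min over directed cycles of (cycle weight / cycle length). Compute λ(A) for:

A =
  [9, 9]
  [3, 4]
λ(A) = 4

Enumerate directed cycles and compute their means (weight / length). Sample:
  cycle 0 → 0: weight = 9, length = 1, mean = 9/1 ≈ 9.000
  cycle 1 → 1: weight = 4, length = 1, mean = 4/1 ≈ 4.000
  cycle 0 → 1 → 0: weight = 12, length = 2, mean = 12/2 ≈ 6.000
  cycle 1 → 0 → 1: weight = 12, length = 2, mean = 12/2 ≈ 6.000
Minimum mean = 4.000, attained e.g. along the cycle 1 → 1 with weight 4 and length 1. So λ(A) = 4/1 = 4.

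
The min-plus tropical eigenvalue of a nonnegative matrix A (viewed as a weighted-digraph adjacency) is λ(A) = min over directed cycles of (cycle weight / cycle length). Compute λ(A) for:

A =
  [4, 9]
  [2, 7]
λ(A) = 4

Enumerate directed cycles and compute their means (weight / length). Sample:
  cycle 0 → 0: weight = 4, length = 1, mean = 4/1 ≈ 4.000
  cycle 1 → 1: weight = 7, length = 1, mean = 7/1 ≈ 7.000
  cycle 0 → 1 → 0: weight = 11, length = 2, mean = 11/2 ≈ 5.500
  cycle 1 → 0 → 1: weight = 11, length = 2, mean = 11/2 ≈ 5.500
Minimum mean = 4.000, attained e.g. along the cycle 0 → 0 with weight 4 and length 1. So λ(A) = 4/1 = 4.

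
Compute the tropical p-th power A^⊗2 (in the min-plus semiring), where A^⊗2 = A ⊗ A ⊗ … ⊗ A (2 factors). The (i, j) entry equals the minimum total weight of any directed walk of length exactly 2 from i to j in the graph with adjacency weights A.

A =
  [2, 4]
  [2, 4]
A^⊗2 =
  [4, 6]
  [4, 6]

Each entry (A^⊗2)_ij equals the minimum over all length-2 walks i = v_0 → v_1 → … → v_2 = j of Σ_t A[v_t][v_{t+1}]. For example, for (i, j) = (0, 1) we minimise over 2 possible intermediate vertex sequences; the minimum is 6, attained along the walk 0 → 0 → 1.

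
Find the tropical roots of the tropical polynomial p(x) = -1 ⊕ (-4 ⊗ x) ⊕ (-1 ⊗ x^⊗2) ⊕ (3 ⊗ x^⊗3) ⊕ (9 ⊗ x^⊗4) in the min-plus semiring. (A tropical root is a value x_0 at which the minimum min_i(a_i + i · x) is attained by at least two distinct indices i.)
Roots: {-6, -4, -3, 3}

Each tropical root is a break point of the lower envelope of the lines y = a_i + i · x (there are 5 lines, with slopes 0, 1, ..., 4). Only the lines that attain the minimum somewhere contribute to roots; other lines are dominated. Here the surviving (envelope) indices are i = 4, i = 3, i = 2, i = 1, i = 0.
Intersections between consecutive envelope lines give the roots: for adjacent envelope indices i < j the intersection is x = (a_i − a_j) / (j − i). Reading off the sorted break points: {-6, -4, -3, 3}.
Verification: at each break x_0, at least two indices attain the minimum of min_i(a_i + i · x_0).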